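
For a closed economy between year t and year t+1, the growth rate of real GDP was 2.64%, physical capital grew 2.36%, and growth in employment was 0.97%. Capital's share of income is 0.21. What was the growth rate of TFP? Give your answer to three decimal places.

Labor's share = 1 − 0.21 = 0.79.
Physical capital: 0.21 × 2.36 = 0.4956 pp.
Employment: 0.79 × 0.97 = 0.7663 pp.
TFP growth = 2.64 − 1.2619 = 1.3781%.

1.378%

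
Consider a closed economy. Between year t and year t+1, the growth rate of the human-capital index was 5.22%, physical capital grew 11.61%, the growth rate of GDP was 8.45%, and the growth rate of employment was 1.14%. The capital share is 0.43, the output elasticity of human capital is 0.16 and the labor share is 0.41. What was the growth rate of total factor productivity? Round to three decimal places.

2.155%

Labor's share = 1 − 0.43 − 0.16 = 0.41.
Physical capital: 0.43 × 11.61 = 4.9923 pp.
The human-capital index: 0.16 × 5.22 = 0.8352 pp.
Employment: 0.41 × 1.14 = 0.4674 pp.
TFP growth = 8.45 − 6.2949 = 2.1551%.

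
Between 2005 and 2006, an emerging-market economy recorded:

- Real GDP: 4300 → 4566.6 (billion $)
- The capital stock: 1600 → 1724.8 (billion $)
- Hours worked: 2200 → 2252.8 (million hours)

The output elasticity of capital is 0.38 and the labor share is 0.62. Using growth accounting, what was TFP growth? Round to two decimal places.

Real GDP growth = (4566.6 − 4300) / 4300 = 6.2%.
The capital stock growth = (1724.8 − 1600) / 1600 = 7.8%.
Hours worked growth = (2252.8 − 2200) / 2200 = 2.4%.
Labor's share = 1 − 0.38 = 0.62.
The capital stock: 0.38 × 7.8 = 2.964 pp.
Hours worked: 0.62 × 2.4 = 1.488 pp.
TFP growth = 6.2 − 4.452 = 1.748%.

1.75%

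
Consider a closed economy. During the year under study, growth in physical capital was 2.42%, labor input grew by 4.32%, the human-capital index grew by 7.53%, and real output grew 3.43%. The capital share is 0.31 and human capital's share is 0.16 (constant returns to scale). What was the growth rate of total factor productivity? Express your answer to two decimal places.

-0.81%

Labor's share = 1 − 0.31 − 0.16 = 0.53.
Physical capital: 0.31 × 2.42 = 0.7502 pp.
The human-capital index: 0.16 × 7.53 = 1.2048 pp.
Labor input: 0.53 × 4.32 = 2.2896 pp.
TFP growth = 3.43 − 4.2446 = -0.8146%.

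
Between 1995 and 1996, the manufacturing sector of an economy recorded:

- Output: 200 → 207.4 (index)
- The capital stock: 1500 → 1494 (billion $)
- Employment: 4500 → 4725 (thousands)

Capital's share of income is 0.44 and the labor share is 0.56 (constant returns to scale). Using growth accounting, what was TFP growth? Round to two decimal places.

Output growth = (207.4 − 200) / 200 = 3.7%.
The capital stock growth = (1494 − 1500) / 1500 = -0.4%.
Employment growth = (4725 − 4500) / 4500 = 5%.
Labor's share = 1 − 0.44 = 0.56.
The capital stock: 0.44 × (-0.4) = -0.176 pp.
Employment: 0.56 × 5 = 2.8 pp.
TFP growth = 3.7 − 2.624 = 1.076%.

1.08%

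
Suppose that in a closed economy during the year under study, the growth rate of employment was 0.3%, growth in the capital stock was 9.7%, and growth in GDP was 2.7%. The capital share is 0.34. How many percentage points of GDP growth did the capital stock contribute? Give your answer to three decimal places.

Contribution = share × growth = 0.34 × 9.7 = 3.298 pp.

3.298 percentage points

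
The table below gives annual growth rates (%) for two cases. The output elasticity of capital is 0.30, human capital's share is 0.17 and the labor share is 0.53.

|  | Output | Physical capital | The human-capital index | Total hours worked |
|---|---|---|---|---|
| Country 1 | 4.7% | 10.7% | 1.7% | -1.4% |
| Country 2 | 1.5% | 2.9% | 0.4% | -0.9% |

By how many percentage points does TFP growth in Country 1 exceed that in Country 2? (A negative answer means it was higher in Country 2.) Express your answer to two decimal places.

0.90 percentage points

Labor's share = 1 − 0.3 − 0.17 = 0.53.
Country 1: TFP = 4.7 − 3.21 − 0.289 + 0.742 = 1.943%.
Country 2: TFP = 1.5 − 0.87 − 0.068 + 0.477 = 1.039%.
Difference = 1.943 − (1.039) = 0.904 pp.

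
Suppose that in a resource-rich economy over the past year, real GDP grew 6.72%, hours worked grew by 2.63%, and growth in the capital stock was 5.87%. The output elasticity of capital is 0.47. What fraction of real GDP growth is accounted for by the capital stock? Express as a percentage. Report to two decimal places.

41.06%

The capital stock contributed 0.47 × 5.87 = 2.7589 pp.
Share of growth = 2.7589 / 6.72 × 100 = 41.0551%.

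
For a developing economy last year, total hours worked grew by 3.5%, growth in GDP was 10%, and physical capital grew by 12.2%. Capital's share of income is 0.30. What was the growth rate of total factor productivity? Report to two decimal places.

Labor's share = 1 − 0.3 = 0.7.
Physical capital: 0.3 × 12.2 = 3.66 pp.
Total hours worked: 0.7 × 3.5 = 2.45 pp.
TFP growth = 10 − 6.11 = 3.89%.

3.89%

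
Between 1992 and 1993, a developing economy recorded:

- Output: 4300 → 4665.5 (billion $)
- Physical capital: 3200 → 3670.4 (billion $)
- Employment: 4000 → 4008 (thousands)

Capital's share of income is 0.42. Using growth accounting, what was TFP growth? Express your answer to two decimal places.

Output growth = (4665.5 − 4300) / 4300 = 8.5%.
Physical capital growth = (3670.4 − 3200) / 3200 = 14.7%.
Employment growth = (4008 − 4000) / 4000 = 0.2%.
Labor's share = 1 − 0.42 = 0.58.
Physical capital: 0.42 × 14.7 = 6.174 pp.
Employment: 0.58 × 0.2 = 0.116 pp.
TFP growth = 8.5 − 6.29 = 2.21%.

2.21%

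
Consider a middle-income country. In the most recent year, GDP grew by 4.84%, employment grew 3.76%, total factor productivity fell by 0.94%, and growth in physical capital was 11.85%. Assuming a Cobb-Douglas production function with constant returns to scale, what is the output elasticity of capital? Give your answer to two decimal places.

0.25

gY = gA + α·gK + (1−α)·gL, so gY − gA − gL = α(gK − gL).
4.84 + 0.94 − 3.76 = α × (11.85 − 3.76).
2.02 = 8.09 α, so α = 0.2497.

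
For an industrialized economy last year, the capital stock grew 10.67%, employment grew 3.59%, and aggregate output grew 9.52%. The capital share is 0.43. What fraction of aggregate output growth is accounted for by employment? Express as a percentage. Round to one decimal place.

Labor's share = 1 − 0.43 = 0.57.
Employment contributed 0.57 × 3.59 = 2.0463 pp.
Share of growth = 2.0463 / 9.52 × 100 = 21.495%.

21.5%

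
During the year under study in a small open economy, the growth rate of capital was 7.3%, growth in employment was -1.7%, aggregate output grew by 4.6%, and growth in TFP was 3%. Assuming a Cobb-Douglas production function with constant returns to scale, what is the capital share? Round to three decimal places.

α = 0.367

gY = gA + α·gK + (1−α)·gL, so gY − gA − gL = α(gK − gL).
4.6 − 3 + 1.7 = α × (7.3 − (-1.7)).
3.3 = 9 α, so α = 0.36667.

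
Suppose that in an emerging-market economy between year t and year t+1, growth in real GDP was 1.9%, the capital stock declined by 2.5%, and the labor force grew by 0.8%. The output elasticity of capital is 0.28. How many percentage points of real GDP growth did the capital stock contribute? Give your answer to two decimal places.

Contribution = share × growth = 0.28 × (-2.5) = -0.7 pp.

-0.70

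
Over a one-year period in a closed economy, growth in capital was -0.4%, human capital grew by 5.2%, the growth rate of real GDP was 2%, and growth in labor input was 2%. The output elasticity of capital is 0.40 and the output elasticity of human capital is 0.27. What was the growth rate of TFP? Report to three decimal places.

TFP growth was 0.096%.

Labor's share = 1 − 0.4 − 0.27 = 0.33.
Capital: 0.4 × (-0.4) = -0.16 pp.
Human capital: 0.27 × 5.2 = 1.404 pp.
Labor input: 0.33 × 2 = 0.66 pp.
TFP growth = 2 − 1.904 = 0.096%.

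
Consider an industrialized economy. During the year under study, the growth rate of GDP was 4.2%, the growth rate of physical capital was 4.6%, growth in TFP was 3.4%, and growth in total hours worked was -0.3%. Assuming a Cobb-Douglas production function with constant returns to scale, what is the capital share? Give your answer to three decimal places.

gY = gA + α·gK + (1−α)·gL, so gY − gA − gL = α(gK − gL).
4.2 − 3.4 + 0.3 = α × (4.6 − (-0.3)).
1.1 = 4.9 α, so α = 0.22449.

0.224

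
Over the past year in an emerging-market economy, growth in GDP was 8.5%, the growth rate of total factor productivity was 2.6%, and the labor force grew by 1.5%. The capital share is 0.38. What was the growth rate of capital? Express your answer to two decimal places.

Labor's share = 1 − 0.38 = 0.62.
gY = gA + 0.62×1.5 + 0.38×g.
0.38×g = 8.5 − 2.6 − 0.93 = 4.97.
g = 4.97 / 0.38 = 13.0789%.

13.08%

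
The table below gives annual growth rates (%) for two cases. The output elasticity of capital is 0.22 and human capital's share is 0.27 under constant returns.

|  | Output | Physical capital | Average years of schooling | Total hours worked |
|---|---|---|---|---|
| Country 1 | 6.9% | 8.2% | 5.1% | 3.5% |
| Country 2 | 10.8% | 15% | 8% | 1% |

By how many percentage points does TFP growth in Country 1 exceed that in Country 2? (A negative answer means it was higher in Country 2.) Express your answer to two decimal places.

-2.90 percentage points

Labor's share = 1 − 0.22 − 0.27 = 0.51.
Country 1: TFP = 6.9 − 1.804 − 1.377 − 1.785 = 1.934%.
Country 2: TFP = 10.8 − 3.3 − 2.16 − 0.51 = 4.83%.
Difference = 1.934 − (4.83) = -2.896 pp.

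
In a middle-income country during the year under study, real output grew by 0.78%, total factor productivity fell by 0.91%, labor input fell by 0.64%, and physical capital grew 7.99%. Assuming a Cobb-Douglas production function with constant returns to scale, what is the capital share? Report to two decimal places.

gY = gA + α·gK + (1−α)·gL, so gY − gA − gL = α(gK − gL).
0.78 + 0.91 + 0.64 = α × (7.99 − (-0.64)).
2.33 = 8.63 α, so α = 0.27.

0.27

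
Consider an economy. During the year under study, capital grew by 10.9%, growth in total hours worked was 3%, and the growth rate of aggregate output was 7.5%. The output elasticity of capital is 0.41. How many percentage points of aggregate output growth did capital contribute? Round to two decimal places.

Contribution = share × growth = 0.41 × 10.9 = 4.469 pp.

4.47 pp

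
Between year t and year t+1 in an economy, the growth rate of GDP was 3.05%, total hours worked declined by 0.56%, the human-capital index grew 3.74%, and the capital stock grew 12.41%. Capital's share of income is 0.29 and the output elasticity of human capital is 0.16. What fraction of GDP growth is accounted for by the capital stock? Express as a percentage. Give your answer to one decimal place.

The capital stock contributed 0.29 × 12.41 = 3.5989 pp.
Share of growth = 3.5989 / 3.05 × 100 = 117.997%.

118.0%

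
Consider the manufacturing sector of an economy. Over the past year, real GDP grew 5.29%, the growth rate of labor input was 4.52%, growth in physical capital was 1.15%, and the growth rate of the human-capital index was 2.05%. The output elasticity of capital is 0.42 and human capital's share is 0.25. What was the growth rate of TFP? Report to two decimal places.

Labor's share = 1 − 0.42 − 0.25 = 0.33.
Physical capital: 0.42 × 1.15 = 0.483 pp.
The human-capital index: 0.25 × 2.05 = 0.5125 pp.
Labor input: 0.33 × 4.52 = 1.4916 pp.
TFP growth = 5.29 − 2.4871 = 2.8029%.

TFP grew 2.80%.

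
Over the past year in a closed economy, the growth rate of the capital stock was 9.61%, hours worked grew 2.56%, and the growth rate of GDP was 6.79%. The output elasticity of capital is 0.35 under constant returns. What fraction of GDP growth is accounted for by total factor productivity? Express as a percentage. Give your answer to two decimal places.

Total factor productivity accounted for 25.96% of growth.

Labor's share = 1 − 0.35 = 0.65.
The capital stock: 0.35 × 9.61 = 3.3635 pp.
Hours worked: 0.65 × 2.56 = 1.664 pp.
TFP growth = 6.79 − 5.0275 = 1.7625%.
TFP share of growth = 1.7625 / 6.79 × 100 = 25.9573%.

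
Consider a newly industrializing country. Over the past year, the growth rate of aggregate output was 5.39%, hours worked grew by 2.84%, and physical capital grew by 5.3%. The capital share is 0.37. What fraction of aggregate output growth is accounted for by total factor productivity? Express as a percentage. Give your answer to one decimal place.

Labor's share = 1 − 0.37 = 0.63.
Physical capital: 0.37 × 5.3 = 1.961 pp.
Hours worked: 0.63 × 2.84 = 1.7892 pp.
TFP growth = 5.39 − 3.7502 = 1.6398%.
TFP share of growth = 1.6398 / 5.39 × 100 = 30.423%.

30.4%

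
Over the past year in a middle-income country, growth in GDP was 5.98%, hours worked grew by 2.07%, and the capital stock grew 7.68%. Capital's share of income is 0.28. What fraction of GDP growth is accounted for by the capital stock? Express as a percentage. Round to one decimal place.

36.0%

The capital stock contributed 0.28 × 7.68 = 2.1504 pp.
Share of growth = 2.1504 / 5.98 × 100 = 35.96%.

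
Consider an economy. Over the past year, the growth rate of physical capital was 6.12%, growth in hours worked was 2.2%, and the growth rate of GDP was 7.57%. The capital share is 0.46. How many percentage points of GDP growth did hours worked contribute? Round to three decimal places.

Labor's share = 1 − 0.46 = 0.54.
Contribution = share × growth = 0.54 × 2.2 = 1.188 pp.

1.188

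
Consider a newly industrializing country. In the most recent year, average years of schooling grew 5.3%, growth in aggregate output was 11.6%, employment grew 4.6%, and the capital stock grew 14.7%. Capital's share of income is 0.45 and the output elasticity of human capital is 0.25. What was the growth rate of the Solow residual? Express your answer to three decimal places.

Labor's share = 1 − 0.45 − 0.25 = 0.3.
The capital stock: 0.45 × 14.7 = 6.615 pp.
Average years of schooling: 0.25 × 5.3 = 1.325 pp.
Employment: 0.3 × 4.6 = 1.38 pp.
TFP growth = 11.6 − 9.32 = 2.28%.

2.280%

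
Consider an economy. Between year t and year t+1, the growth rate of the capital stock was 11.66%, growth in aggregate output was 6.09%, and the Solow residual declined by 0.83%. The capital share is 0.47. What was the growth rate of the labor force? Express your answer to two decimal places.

Labor's share = 1 − 0.47 = 0.53.
gY = gA + 0.47×11.66 + 0.53×g.
0.53×g = 6.09 + 0.83 − 5.4802 = 1.4398.
g = 1.4398 / 0.53 = 2.7166%.

2.72%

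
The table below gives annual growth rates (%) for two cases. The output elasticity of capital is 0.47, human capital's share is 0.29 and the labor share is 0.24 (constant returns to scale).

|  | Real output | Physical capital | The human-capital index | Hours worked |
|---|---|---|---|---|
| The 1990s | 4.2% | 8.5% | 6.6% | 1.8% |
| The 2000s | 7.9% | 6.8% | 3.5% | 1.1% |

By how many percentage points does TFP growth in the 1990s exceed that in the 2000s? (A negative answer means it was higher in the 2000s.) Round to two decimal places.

-5.57 percentage points

Labor's share = 1 − 0.47 − 0.29 = 0.24.
The 1990s: TFP = 4.2 − 3.995 − 1.914 − 0.432 = -2.141%.
The 2000s: TFP = 7.9 − 3.196 − 1.015 − 0.264 = 3.425%.
Difference = -2.141 − (3.425) = -5.566 pp.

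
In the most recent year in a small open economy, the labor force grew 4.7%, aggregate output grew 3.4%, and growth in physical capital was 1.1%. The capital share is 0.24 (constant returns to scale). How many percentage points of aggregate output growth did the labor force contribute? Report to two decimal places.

3.57

Labor's share = 1 − 0.24 = 0.76.
Contribution = share × growth = 0.76 × 4.7 = 3.572 pp.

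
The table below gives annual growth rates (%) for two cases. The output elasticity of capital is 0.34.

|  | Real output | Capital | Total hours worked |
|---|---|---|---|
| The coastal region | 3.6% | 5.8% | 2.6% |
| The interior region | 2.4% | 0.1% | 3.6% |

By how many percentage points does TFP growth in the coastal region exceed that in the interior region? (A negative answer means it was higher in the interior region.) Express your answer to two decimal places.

Labor's share = 1 − 0.34 = 0.66.
The coastal region: TFP = 3.6 − 1.972 − 1.716 = -0.088%.
The interior region: TFP = 2.4 − 0.034 − 2.376 = -0.01%.
Difference = -0.088 − (-0.01) = -0.078 pp.

-0.08 percentage points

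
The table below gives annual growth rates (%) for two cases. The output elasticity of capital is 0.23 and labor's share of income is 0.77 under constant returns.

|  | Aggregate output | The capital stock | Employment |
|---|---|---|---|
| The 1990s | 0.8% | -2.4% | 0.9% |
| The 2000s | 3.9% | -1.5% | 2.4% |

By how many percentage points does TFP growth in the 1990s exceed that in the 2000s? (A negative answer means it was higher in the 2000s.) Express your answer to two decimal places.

Labor's share = 1 − 0.23 = 0.77.
The 1990s: TFP = 0.8 + 0.552 − 0.693 = 0.659%.
The 2000s: TFP = 3.9 + 0.345 − 1.848 = 2.397%.
Difference = 0.659 − (2.397) = -1.738 pp.

-1.74 percentage points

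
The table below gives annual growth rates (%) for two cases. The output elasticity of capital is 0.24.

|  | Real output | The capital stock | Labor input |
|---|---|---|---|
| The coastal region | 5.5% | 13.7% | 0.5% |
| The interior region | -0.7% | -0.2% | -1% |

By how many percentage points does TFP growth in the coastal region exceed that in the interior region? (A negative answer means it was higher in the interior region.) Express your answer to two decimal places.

1.72 percentage points

Labor's share = 1 − 0.24 = 0.76.
The coastal region: TFP = 5.5 − 3.288 − 0.38 = 1.832%.
The interior region: TFP = -0.7 + 0.048 + 0.76 = 0.108%.
Difference = 1.832 − (0.108) = 1.724 pp.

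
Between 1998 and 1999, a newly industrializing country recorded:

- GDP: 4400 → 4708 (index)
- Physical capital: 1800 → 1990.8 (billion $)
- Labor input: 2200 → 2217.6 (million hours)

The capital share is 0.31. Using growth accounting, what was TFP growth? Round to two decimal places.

GDP growth = (4708 − 4400) / 4400 = 7%.
Physical capital growth = (1990.8 − 1800) / 1800 = 10.6%.
Labor input growth = (2217.6 − 2200) / 2200 = 0.8%.
Labor's share = 1 − 0.31 = 0.69.
Physical capital: 0.31 × 10.6 = 3.286 pp.
Labor input: 0.69 × 0.8 = 0.552 pp.
TFP growth = 7 − 3.838 = 3.162%.

TFP growth was 3.16%.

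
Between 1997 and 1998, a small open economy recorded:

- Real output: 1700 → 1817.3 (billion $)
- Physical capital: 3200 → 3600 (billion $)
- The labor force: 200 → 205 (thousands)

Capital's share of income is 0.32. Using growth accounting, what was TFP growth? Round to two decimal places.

1.20%

Real output growth = (1817.3 − 1700) / 1700 = 6.9%.
Physical capital growth = (3600 − 3200) / 3200 = 12.5%.
The labor force growth = (205 − 200) / 200 = 2.5%.
Labor's share = 1 − 0.32 = 0.68.
Physical capital: 0.32 × 12.5 = 4 pp.
The labor force: 0.68 × 2.5 = 1.7 pp.
TFP growth = 6.9 − 5.7 = 1.2%.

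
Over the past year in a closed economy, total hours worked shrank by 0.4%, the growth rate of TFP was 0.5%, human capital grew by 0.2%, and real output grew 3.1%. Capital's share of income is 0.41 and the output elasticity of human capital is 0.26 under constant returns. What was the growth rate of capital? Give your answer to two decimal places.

Labor's share = 1 − 0.41 − 0.26 = 0.33.
gY = gA + 0.26×0.2 + 0.33×(-0.4) + 0.41×g.
0.41×g = 3.1 − 0.5 + 0.08 = 2.68.
g = 2.68 / 0.41 = 6.5366%.

6.54%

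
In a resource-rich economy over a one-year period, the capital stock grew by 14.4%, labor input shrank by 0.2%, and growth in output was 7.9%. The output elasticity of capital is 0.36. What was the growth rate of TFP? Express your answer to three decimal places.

TFP growth was 2.844%.

Labor's share = 1 − 0.36 = 0.64.
The capital stock: 0.36 × 14.4 = 5.184 pp.
Labor input: 0.64 × (-0.2) = -0.128 pp.
TFP growth = 7.9 − 5.056 = 2.844%.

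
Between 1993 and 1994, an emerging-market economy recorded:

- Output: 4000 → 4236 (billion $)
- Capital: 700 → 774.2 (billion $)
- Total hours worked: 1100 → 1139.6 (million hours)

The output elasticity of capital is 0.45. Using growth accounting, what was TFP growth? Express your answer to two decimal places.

Output growth = (4236 − 4000) / 4000 = 5.9%.
Capital growth = (774.2 − 700) / 700 = 10.6%.
Total hours worked growth = (1139.6 − 1100) / 1100 = 3.6%.
Labor's share = 1 − 0.45 = 0.55.
Capital: 0.45 × 10.6 = 4.77 pp.
Total hours worked: 0.55 × 3.6 = 1.98 pp.
TFP growth = 5.9 − 6.75 = -0.85%.

-0.85%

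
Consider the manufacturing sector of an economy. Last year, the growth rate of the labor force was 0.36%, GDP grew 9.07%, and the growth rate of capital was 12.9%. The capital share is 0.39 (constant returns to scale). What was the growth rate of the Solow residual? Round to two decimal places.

3.82%

Labor's share = 1 − 0.39 = 0.61.
Capital: 0.39 × 12.9 = 5.031 pp.
The labor force: 0.61 × 0.36 = 0.2196 pp.
TFP growth = 9.07 − 5.2506 = 3.8194%.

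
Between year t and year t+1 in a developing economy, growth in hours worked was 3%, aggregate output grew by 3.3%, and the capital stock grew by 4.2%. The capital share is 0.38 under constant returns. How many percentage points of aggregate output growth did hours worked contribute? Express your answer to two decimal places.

1.86

Labor's share = 1 − 0.38 = 0.62.
Contribution = share × growth = 0.62 × 3 = 1.86 pp.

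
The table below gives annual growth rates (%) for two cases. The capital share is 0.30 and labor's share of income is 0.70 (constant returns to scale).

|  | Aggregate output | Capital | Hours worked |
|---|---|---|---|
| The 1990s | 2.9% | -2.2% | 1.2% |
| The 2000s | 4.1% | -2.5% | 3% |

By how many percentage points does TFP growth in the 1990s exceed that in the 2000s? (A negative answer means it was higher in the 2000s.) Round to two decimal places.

Labor's share = 1 − 0.3 = 0.7.
The 1990s: TFP = 2.9 + 0.66 − 0.84 = 2.72%.
The 2000s: TFP = 4.1 + 0.75 − 2.1 = 2.75%.
Difference = 2.72 − (2.75) = -0.03 pp.

-0.03 percentage points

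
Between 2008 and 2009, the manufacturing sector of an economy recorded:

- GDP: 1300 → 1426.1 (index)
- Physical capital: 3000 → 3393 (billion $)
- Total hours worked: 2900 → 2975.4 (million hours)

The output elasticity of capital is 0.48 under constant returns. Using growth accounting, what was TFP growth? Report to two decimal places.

GDP growth = (1426.1 − 1300) / 1300 = 9.7%.
Physical capital growth = (3393 − 3000) / 3000 = 13.1%.
Total hours worked growth = (2975.4 − 2900) / 2900 = 2.6%.
Labor's share = 1 − 0.48 = 0.52.
Physical capital: 0.48 × 13.1 = 6.288 pp.
Total hours worked: 0.52 × 2.6 = 1.352 pp.
TFP growth = 9.7 − 7.64 = 2.06%.

2.06%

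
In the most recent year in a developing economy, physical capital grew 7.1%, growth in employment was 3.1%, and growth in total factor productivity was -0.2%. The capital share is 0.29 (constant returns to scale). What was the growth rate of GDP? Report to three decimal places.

4.060%

Labor's share = 1 − 0.29 = 0.71.
Physical capital: 0.29 × 7.1 = 2.059 pp.
Employment: 0.71 × 3.1 = 2.201 pp.
Output growth = -0.2 + 4.26 = 4.06%.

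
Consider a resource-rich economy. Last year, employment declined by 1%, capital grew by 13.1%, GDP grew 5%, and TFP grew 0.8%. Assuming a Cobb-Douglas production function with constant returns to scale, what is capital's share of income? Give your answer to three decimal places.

α = 0.369

gY = gA + α·gK + (1−α)·gL, so gY − gA − gL = α(gK − gL).
5 − 0.8 + 1 = α × (13.1 − (-1)).
5.2 = 14.1 α, so α = 0.36879.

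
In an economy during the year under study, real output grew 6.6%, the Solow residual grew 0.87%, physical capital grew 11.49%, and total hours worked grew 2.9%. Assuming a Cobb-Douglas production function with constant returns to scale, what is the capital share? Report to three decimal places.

α = 0.329

gY = gA + α·gK + (1−α)·gL, so gY − gA − gL = α(gK − gL).
6.6 − 0.87 − 2.9 = α × (11.49 − 2.9).
2.83 = 8.59 α, so α = 0.32945.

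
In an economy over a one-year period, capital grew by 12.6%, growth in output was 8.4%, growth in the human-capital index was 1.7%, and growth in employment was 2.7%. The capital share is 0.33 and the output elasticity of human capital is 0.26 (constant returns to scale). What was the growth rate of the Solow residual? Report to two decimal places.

The Solow residual grew 2.69%.

Labor's share = 1 − 0.33 − 0.26 = 0.41.
Capital: 0.33 × 12.6 = 4.158 pp.
The human-capital index: 0.26 × 1.7 = 0.442 pp.
Employment: 0.41 × 2.7 = 1.107 pp.
TFP growth = 8.4 − 5.707 = 2.693%.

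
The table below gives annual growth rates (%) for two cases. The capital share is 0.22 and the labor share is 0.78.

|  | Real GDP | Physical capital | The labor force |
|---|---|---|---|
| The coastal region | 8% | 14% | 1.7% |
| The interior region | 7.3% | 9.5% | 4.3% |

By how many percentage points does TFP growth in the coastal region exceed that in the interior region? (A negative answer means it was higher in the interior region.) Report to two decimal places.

Labor's share = 1 − 0.22 = 0.78.
The coastal region: TFP = 8 − 3.08 − 1.326 = 3.594%.
The interior region: TFP = 7.3 − 2.09 − 3.354 = 1.856%.
Difference = 3.594 − (1.856) = 1.738 pp.

1.74 percentage points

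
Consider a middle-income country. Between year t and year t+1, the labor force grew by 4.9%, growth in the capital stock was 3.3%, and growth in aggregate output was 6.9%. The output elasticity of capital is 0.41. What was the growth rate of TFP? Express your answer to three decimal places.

Labor's share = 1 − 0.41 = 0.59.
The capital stock: 0.41 × 3.3 = 1.353 pp.
The labor force: 0.59 × 4.9 = 2.891 pp.
TFP growth = 6.9 − 4.244 = 2.656%.

TFP grew 2.656%.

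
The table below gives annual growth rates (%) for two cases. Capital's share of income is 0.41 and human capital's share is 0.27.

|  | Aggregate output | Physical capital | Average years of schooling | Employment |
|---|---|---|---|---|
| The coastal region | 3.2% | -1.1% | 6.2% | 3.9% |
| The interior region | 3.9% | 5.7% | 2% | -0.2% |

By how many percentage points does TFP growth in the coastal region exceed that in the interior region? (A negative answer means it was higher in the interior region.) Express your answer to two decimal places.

Labor's share = 1 − 0.41 − 0.27 = 0.32.
The coastal region: TFP = 3.2 + 0.451 − 1.674 − 1.248 = 0.729%.
The interior region: TFP = 3.9 − 2.337 − 0.54 + 0.064 = 1.087%.
Difference = 0.729 − (1.087) = -0.358 pp.

-0.36 percentage points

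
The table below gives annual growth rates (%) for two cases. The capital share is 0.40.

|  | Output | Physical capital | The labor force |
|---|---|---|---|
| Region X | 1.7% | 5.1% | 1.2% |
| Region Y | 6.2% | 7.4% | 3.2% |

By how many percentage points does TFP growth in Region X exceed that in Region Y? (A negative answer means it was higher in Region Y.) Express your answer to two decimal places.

Labor's share = 1 − 0.4 = 0.6.
Region X: TFP = 1.7 − 2.04 − 0.72 = -1.06%.
Region Y: TFP = 6.2 − 2.96 − 1.92 = 1.32%.
Difference = -1.06 − (1.32) = -2.38 pp.

-2.38 percentage points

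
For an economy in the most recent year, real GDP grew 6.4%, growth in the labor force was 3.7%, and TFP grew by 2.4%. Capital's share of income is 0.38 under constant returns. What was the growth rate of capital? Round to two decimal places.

4.49%

Labor's share = 1 − 0.38 = 0.62.
gY = gA + 0.62×3.7 + 0.38×g.
0.38×g = 6.4 − 2.4 − 2.294 = 1.706.
g = 1.706 / 0.38 = 4.4895%.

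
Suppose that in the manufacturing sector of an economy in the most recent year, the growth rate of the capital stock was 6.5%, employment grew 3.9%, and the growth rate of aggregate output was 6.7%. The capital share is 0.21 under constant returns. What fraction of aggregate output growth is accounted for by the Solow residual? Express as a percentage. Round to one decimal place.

33.6%

Labor's share = 1 − 0.21 = 0.79.
The capital stock: 0.21 × 6.5 = 1.365 pp.
Employment: 0.79 × 3.9 = 3.081 pp.
TFP growth = 6.7 − 4.446 = 2.254%.
TFP share of growth = 2.254 / 6.7 × 100 = 33.642%.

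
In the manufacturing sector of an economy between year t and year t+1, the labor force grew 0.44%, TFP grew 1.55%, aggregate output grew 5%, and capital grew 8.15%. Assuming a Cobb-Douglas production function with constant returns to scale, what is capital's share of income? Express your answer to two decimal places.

0.39

gY = gA + α·gK + (1−α)·gL, so gY − gA − gL = α(gK − gL).
5 − 1.55 − 0.44 = α × (8.15 − 0.44).
3.01 = 7.71 α, so α = 0.3904.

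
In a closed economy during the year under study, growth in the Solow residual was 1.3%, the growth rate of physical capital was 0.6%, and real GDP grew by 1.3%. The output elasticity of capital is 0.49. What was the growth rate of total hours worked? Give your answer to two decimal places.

Labor's share = 1 − 0.49 = 0.51.
gY = gA + 0.49×0.6 + 0.51×g.
0.51×g = 1.3 − 1.3 − 0.294 = -0.294.
g = -0.294 / 0.51 = -0.5765%.

-0.58%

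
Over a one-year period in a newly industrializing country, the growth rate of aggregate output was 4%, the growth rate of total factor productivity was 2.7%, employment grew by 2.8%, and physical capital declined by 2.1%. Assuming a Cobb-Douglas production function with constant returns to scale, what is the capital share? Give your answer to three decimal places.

gY = gA + α·gK + (1−α)·gL, so gY − gA − gL = α(gK − gL).
4 − 2.7 − 2.8 = α × (-2.1 − 2.8).
-1.5 = -4.9 α, so α = 0.30612.

The capital share is 0.306.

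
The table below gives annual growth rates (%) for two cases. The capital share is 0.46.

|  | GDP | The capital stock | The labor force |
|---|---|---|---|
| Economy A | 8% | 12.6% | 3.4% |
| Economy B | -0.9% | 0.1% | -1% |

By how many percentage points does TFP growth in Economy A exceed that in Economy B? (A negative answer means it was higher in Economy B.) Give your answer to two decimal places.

Labor's share = 1 − 0.46 = 0.54.
Economy A: TFP = 8 − 5.796 − 1.836 = 0.368%.
Economy B: TFP = -0.9 − 0.046 + 0.54 = -0.406%.
Difference = 0.368 − (-0.406) = 0.774 pp.

0.77 percentage points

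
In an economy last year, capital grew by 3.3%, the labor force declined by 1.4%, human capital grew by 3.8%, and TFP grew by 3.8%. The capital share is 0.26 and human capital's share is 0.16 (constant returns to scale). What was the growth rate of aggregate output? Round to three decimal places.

Labor's share = 1 − 0.26 − 0.16 = 0.58.
Capital: 0.26 × 3.3 = 0.858 pp.
Human capital: 0.16 × 3.8 = 0.608 pp.
The labor force: 0.58 × (-1.4) = -0.812 pp.
Output growth = 3.8 + 0.654 = 4.454%.

Aggregate output growth was 4.454%.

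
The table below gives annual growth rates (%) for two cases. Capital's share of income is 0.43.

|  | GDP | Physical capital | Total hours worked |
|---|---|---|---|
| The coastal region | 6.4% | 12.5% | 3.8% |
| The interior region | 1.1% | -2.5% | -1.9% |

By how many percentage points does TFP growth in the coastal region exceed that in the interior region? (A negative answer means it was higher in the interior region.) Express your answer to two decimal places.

Labor's share = 1 − 0.43 = 0.57.
The coastal region: TFP = 6.4 − 5.375 − 2.166 = -1.141%.
The interior region: TFP = 1.1 + 1.075 + 1.083 = 3.258%.
Difference = -1.141 − (3.258) = -4.399 pp.

-4.40 percentage points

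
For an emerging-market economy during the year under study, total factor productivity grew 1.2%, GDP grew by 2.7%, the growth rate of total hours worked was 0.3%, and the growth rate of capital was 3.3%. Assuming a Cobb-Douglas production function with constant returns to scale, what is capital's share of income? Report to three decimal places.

gY = gA + α·gK + (1−α)·gL, so gY − gA − gL = α(gK − gL).
2.7 − 1.2 − 0.3 = α × (3.3 − 0.3).
1.2 = 3 α, so α = 0.4.

Capital's share of income is 0.400.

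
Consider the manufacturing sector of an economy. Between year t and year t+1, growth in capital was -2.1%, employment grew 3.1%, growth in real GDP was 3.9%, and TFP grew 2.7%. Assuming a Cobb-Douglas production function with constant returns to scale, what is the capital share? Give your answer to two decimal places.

0.37

gY = gA + α·gK + (1−α)·gL, so gY − gA − gL = α(gK − gL).
3.9 − 2.7 − 3.1 = α × (-2.1 − 3.1).
-1.9 = -5.2 α, so α = 0.3654.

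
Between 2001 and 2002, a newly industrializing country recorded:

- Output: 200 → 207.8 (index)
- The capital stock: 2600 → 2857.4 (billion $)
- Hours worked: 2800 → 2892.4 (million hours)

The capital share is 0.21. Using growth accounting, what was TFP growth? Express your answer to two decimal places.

Output growth = (207.8 − 200) / 200 = 3.9%.
The capital stock growth = (2857.4 − 2600) / 2600 = 9.9%.
Hours worked growth = (2892.4 − 2800) / 2800 = 3.3%.
Labor's share = 1 − 0.21 = 0.79.
The capital stock: 0.21 × 9.9 = 2.079 pp.
Hours worked: 0.79 × 3.3 = 2.607 pp.
TFP growth = 3.9 − 4.686 = -0.786%.

-0.79%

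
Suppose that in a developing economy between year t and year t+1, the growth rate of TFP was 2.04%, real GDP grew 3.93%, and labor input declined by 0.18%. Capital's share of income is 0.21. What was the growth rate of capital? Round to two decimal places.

Capital grew 9.68%.

Labor's share = 1 − 0.21 = 0.79.
gY = gA + 0.79×(-0.18) + 0.21×g.
0.21×g = 3.93 − 2.04 + 0.1422 = 2.0322.
g = 2.0322 / 0.21 = 9.6771%.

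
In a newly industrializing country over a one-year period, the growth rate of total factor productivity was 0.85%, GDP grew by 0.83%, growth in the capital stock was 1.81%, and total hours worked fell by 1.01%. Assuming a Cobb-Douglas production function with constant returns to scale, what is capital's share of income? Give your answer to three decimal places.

0.351

gY = gA + α·gK + (1−α)·gL, so gY − gA − gL = α(gK − gL).
0.83 − 0.85 + 1.01 = α × (1.81 − (-1.01)).
0.99 = 2.82 α, so α = 0.35106.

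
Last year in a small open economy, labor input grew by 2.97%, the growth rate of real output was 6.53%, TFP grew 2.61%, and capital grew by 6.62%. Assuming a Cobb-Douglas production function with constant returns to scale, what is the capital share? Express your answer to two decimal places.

gY = gA + α·gK + (1−α)·gL, so gY − gA − gL = α(gK − gL).
6.53 − 2.61 − 2.97 = α × (6.62 − 2.97).
0.95 = 3.65 α, so α = 0.2603.

0.26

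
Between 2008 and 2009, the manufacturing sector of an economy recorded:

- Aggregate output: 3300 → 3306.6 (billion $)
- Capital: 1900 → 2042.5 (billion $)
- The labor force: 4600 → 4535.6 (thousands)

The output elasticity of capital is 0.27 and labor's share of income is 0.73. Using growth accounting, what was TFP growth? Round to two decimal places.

-0.80%

Aggregate output growth = (3306.6 − 3300) / 3300 = 0.2%.
Capital growth = (2042.5 − 1900) / 1900 = 7.5%.
The labor force growth = (4535.6 − 4600) / 4600 = -1.4%.
Labor's share = 1 − 0.27 = 0.73.
Capital: 0.27 × 7.5 = 2.025 pp.
The labor force: 0.73 × (-1.4) = -1.022 pp.
TFP growth = 0.2 − 1.003 = -0.803%.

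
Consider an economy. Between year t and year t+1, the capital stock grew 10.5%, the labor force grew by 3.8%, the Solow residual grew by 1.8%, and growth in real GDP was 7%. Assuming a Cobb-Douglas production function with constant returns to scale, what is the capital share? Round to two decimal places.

gY = gA + α·gK + (1−α)·gL, so gY − gA − gL = α(gK − gL).
7 − 1.8 − 3.8 = α × (10.5 − 3.8).
1.4 = 6.7 α, so α = 0.209.

0.21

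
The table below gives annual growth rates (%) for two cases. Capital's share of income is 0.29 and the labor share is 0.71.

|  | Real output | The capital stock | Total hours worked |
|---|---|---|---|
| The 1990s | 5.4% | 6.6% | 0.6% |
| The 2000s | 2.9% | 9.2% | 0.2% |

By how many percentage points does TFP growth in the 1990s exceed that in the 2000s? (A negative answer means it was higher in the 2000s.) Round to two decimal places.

Labor's share = 1 − 0.29 = 0.71.
The 1990s: TFP = 5.4 − 1.914 − 0.426 = 3.06%.
The 2000s: TFP = 2.9 − 2.668 − 0.142 = 0.09%.
Difference = 3.06 − (0.09) = 2.97 pp.

2.97 percentage points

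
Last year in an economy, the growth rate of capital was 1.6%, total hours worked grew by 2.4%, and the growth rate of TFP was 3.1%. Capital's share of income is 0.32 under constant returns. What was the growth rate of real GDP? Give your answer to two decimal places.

Real GDP grew 5.24%.

Labor's share = 1 − 0.32 = 0.68.
Capital: 0.32 × 1.6 = 0.512 pp.
Total hours worked: 0.68 × 2.4 = 1.632 pp.
Output growth = 3.1 + 2.144 = 5.244%.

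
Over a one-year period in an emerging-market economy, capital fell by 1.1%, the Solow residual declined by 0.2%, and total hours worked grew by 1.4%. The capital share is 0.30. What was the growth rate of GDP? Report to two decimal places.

0.45%

Labor's share = 1 − 0.3 = 0.7.
Capital: 0.3 × (-1.1) = -0.33 pp.
Total hours worked: 0.7 × 1.4 = 0.98 pp.
Output growth = -0.2 + 0.65 = 0.45%.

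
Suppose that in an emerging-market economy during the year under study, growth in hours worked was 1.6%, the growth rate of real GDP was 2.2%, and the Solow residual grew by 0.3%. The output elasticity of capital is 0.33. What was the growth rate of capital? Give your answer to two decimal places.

Labor's share = 1 − 0.33 = 0.67.
gY = gA + 0.67×1.6 + 0.33×g.
0.33×g = 2.2 − 0.3 − 1.072 = 0.828.
g = 0.828 / 0.33 = 2.5091%.

2.51%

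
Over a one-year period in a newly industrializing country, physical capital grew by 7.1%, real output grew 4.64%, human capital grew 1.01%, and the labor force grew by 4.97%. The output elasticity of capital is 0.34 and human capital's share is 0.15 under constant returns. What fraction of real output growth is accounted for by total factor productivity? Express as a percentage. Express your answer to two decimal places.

-9.92%

Labor's share = 1 − 0.34 − 0.15 = 0.51.
Physical capital: 0.34 × 7.1 = 2.414 pp.
Human capital: 0.15 × 1.01 = 0.1515 pp.
The labor force: 0.51 × 4.97 = 2.5347 pp.
TFP growth = 4.64 − 5.1002 = -0.4602%.
TFP share of growth = -0.4602 / 4.64 × 100 = -9.9181%.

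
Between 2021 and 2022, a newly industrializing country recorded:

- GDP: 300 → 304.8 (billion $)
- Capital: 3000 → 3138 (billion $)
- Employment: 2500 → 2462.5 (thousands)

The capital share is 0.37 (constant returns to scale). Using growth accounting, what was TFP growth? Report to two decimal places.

TFP grew 0.84%.

GDP growth = (304.8 − 300) / 300 = 1.6%.
Capital growth = (3138 − 3000) / 3000 = 4.6%.
Employment growth = (2462.5 − 2500) / 2500 = -1.5%.
Labor's share = 1 − 0.37 = 0.63.
Capital: 0.37 × 4.6 = 1.702 pp.
Employment: 0.63 × (-1.5) = -0.945 pp.
TFP growth = 1.6 − 0.757 = 0.843%.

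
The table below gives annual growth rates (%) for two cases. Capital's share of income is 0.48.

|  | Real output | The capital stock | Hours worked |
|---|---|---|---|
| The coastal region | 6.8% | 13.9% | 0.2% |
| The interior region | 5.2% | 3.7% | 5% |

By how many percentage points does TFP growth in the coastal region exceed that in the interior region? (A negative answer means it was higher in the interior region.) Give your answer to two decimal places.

Labor's share = 1 − 0.48 = 0.52.
The coastal region: TFP = 6.8 − 6.672 − 0.104 = 0.024%.
The interior region: TFP = 5.2 − 1.776 − 2.6 = 0.824%.
Difference = 0.024 − (0.824) = -0.8 pp.

-0.80 percentage points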